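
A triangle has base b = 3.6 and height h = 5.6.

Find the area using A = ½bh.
A = ½·b·h = ½·3.6·5.6 = ½·20.16 = 10.08

Area = 10.08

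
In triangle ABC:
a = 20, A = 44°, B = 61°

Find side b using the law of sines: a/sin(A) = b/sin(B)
a/sin(A) = b/sin(B)  ⇒  b = a·sin(B)/sin(A) = 20·sin(61°)/sin(44°)
sin(61°) ≈ 0.87462, sin(44°) ≈ 0.694658
b ≈ 20·0.87462/0.694658 ≈ 17.4924/0.694658 ≈ 25.1813

b = 25.18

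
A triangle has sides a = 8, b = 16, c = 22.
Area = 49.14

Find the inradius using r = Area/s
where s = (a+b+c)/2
s = (8 + 16 + 22)/2 = 46/2 = 23
r = Area/s = 49.14/23 ≈ 2.13652

r = 2.137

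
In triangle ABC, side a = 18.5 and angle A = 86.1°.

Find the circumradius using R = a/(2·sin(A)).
R = a/(2·sin(A)) = 18.5/(2·sin(86.1°))
sin(86.1°) ≈ 0.997684
R ≈ 18.5/(2·0.997684) = 18.5/1.99537 ≈ 9.27147

R = 9.271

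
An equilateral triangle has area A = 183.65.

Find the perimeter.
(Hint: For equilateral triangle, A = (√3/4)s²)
A = (√3/4)s²  ⇒  s² = 4A/√3 = 4·183.65/√3 = 734.6/1.73205 ≈ 424.122
s ≈ √424.122 ≈ 20.5942
Perimeter = 3s ≈ 3·20.5942 ≈ 61.7826

Perimeter = 61.78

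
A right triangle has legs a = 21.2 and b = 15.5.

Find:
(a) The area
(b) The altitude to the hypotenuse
(a) The legs are perpendicular, so Area = ½·a·b = ½·21.2·15.5 = ½·328.6 = 164.3
(b) Hypotenuse c = √(a² + b²) = √(449.44 + 240.25) = √689.69 ≈ 26.2619
    Area = ½·c·h_c  ⇒  h_c = 2·Area/c = 328.6/26.2619 ≈ 12.5124

Area = 164.3, h_c = 12.51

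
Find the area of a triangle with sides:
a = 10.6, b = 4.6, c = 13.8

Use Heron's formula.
s = (10.6 + 4.6 + 13.8)/2 = 29/2 = 14.5
s − a = 3.9, s − b = 9.9, s − c = 0.7
s(s−a)(s−b)(s−c) = 14.5·3.9·9.9·0.7 ≈ 391.892
Area = √391.892 ≈ 19.7962

Area = 19.8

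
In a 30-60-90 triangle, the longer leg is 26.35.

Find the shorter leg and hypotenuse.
In a 30-60-90 triangle the sides are in ratio 1 : √3 : 2, so short leg = long leg/√3 and hypotenuse = 2·(short leg).
Short leg = 26.35/√3 ≈ 26.35/1.73205 ≈ 15.2132
Hypotenuse = 2·15.2132 ≈ 30.4264

Short leg = 15.21, Hypotenuse = 30.43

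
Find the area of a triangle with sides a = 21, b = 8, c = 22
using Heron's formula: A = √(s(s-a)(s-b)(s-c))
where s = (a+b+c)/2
s = (21 + 8 + 22)/2 = 51/2 = 25.5
s − a = 4.5, s − b = 17.5, s − c = 3.5
s(s−a)(s−b)(s−c) = 25.5·4.5·17.5·3.5 = 7028.4375
Area = √7028.4375 ≈ 83.8358

s = 25.5, Area = 83.84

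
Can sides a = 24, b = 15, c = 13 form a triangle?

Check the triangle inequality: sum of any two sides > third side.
a + b vs c: 24 + 15 = 39 > 13  ✓
a + c vs b: 24 + 13 = 37 > 15  ✓
b + c vs a: 15 + 13 = 28 > 24  ✓

Yes, triangle inequality satisfied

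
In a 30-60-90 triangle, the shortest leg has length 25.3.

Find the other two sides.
In a 30-60-90 triangle the sides are in ratio 1 : √3 : 2 (short leg : long leg : hypotenuse).
Long leg = 25.3·√3 ≈ 25.3·1.73205 ≈ 43.8209
Hypotenuse = 2·25.3 = 50.6

Long leg = 25.3√3 = 43.82, Hypotenuse = 50.6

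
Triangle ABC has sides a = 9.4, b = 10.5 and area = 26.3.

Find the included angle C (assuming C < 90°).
Area = ½·a·b·sin(C)  ⇒  sin(C) = 2·Area/(a·b) = 2·26.3/(9.4·10.5) = 52.6/98.7 ≈ 0.532928
C = arcsin(0.532928) ≈ 32.2035° (taking the acute solution since C < 90°)

C = 32.2°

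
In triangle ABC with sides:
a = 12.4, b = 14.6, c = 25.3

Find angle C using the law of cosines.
c² = a² + b² − 2ab·cos(C)  ⇒  cos(C) = (a² + b² − c²)/(2ab)
cos(C) = (12.4² + 14.6² − 25.3²)/(2·12.4·14.6) = (153.76 + 213.16 − 640.09)/362.08 = -273.17/362.08 ≈ -0.754447
C = arccos(-0.754447) ≈ 138.977°

C = 139°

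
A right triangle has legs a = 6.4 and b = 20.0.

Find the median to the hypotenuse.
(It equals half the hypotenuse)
Hypotenuse c = √(a² + b²) = √(40.96 + 400) = √440.96 ≈ 20.999
Median to hypotenuse = c/2 ≈ 20.999/2 ≈ 10.4995

Median = 10.5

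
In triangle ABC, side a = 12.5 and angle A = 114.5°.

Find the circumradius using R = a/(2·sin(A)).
R = a/(2·sin(A)) = 12.5/(2·sin(114.5°))
sin(114.5°) ≈ 0.909961
R ≈ 12.5/(2·0.909961) = 12.5/1.81992 ≈ 6.86842

R = 6.868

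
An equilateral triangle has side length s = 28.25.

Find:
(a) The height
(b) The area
(a) The height splits the triangle into two 30-60-90 halves: h = s·√3/2 = 28.25·1.73205/2 ≈ 48.9304/2 ≈ 24.4652
(b) Area = (√3/4)·s² = (√3/4)·28.25² = (√3/4)·798.0625 ≈ 0.433013·798.0625 ≈ 345.571

Height = 24.47, Area = 345.6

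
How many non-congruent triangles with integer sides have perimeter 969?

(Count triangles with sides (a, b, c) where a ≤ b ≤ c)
Let a ≤ b ≤ c with a + b + c = 969. The only binding inequality is a + b > c, i.e. 969 − c > c, so c < 969/2; and c ≥ 969/3 since c is the largest side.
So 323 ≤ c ≤ 484. For each c, b runs from ⌈(969 − c)/2⌉ up to c (then a = 969 − b − c satisfies 1 ≤ a ≤ b automatically), giving c − ⌈(969 − c)/2⌉ + 1 choices.
Summing over c: 1 + 2 + 4 + 5 + … + 241 + 242  (162 terms, c = 323, …, 484) = 19683
Check (closed form: nearest integer to p²/48 for even p, (p+3)²/48 for odd p): (969+3)²/48 = 972²/48 = 944784/48 ≈ 19683.00 → 19683

19683 triangles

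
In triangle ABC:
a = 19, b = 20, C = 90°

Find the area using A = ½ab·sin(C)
A = ½·a·b·sin(C) = ½·19·20·sin(90°)
sin(90°) ≈ 1
A ≈ ½·380·1 = 190·1 ≈ 190

Area = 190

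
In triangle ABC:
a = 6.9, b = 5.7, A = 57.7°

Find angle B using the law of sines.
a/sin(A) = b/sin(B)  ⇒  sin(B) = b·sin(A)/a = 5.7·sin(57.7°)/6.9
sin(57.7°) ≈ 0.845262
sin(B) ≈ 5.7·0.845262/6.9 ≈ 4.81799/6.9 ≈ 0.69826
B = arcsin(0.69826) ≈ 44.2876°
(Since b ≤ a we need B ≤ A, so the obtuse alternative 180° − 44.2876° ≈ 135.712° is rejected.)

B = 44.29°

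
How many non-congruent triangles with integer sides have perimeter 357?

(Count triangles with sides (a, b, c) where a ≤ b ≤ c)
Let a ≤ b ≤ c with a + b + c = 357. The only binding inequality is a + b > c, i.e. 357 − c > c, so c < 357/2; and c ≥ 357/3 since c is the largest side.
So 119 ≤ c ≤ 178. For each c, b runs from ⌈(357 − c)/2⌉ up to c (then a = 357 − b − c satisfies 1 ≤ a ≤ b automatically), giving c − ⌈(357 − c)/2⌉ + 1 choices.
Summing over c: 1 + 2 + 4 + 5 + … + 88 + 89  (60 terms, c = 119, …, 178) = 2700
Check (closed form: nearest integer to p²/48 for even p, (p+3)²/48 for odd p): (357+3)²/48 = 360²/48 = 129600/48 ≈ 2700.00 → 2700

2700 triangles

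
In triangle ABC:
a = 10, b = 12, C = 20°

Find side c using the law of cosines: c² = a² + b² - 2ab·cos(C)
c² = 10² + 12² − 2·10·12·cos(20°)
cos(20°) ≈ 0.939693
c² ≈ 100 + 144 − 240·(0.939693) ≈ 244 − 225.526 ≈ 18.4738
c ≈ √18.4738 ≈ 4.29811

c = 4.298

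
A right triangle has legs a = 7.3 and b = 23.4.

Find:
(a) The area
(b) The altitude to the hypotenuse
(a) The legs are perpendicular, so Area = ½·a·b = ½·7.3·23.4 = ½·170.82 = 85.41
(b) Hypotenuse c = √(a² + b²) = √(53.29 + 547.56) = √600.85 ≈ 24.5122
    Area = ½·c·h_c  ⇒  h_c = 2·Area/c = 170.82/24.5122 ≈ 6.96876

Area = 85.41, h_c = 6.969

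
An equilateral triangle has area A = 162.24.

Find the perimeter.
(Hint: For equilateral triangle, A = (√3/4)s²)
A = (√3/4)s²  ⇒  s² = 4A/√3 = 4·162.24/√3 = 648.96/1.73205 ≈ 374.677
s ≈ √374.677 ≈ 19.3566
Perimeter = 3s ≈ 3·19.3566 ≈ 58.0697

Perimeter = 58.07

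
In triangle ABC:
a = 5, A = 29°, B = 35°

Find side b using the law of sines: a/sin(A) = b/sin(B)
a/sin(A) = b/sin(B)  ⇒  b = a·sin(B)/sin(A) = 5·sin(35°)/sin(29°)
sin(35°) ≈ 0.573576, sin(29°) ≈ 0.48481
b ≈ 5·0.573576/0.48481 ≈ 2.86788/0.48481 ≈ 5.91548

b = 5.915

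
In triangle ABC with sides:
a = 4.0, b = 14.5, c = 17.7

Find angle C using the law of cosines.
c² = a² + b² − 2ab·cos(C)  ⇒  cos(C) = (a² + b² − c²)/(2ab)
cos(C) = (4.0² + 14.5² − 17.7²)/(2·4.0·14.5) = (16 + 210.25 − 313.29)/116 = -87.04/116 ≈ -0.750345
C = arccos(-0.750345) ≈ 138.62°

C = 138.6°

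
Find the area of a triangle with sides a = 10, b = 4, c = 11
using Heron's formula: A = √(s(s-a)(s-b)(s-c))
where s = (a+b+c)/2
s = (10 + 4 + 11)/2 = 25/2 = 12.5
s − a = 2.5, s − b = 8.5, s − c = 1.5
s(s−a)(s−b)(s−c) = 12.5·2.5·8.5·1.5 = 398.4375
Area = √398.4375 ≈ 19.9609

s = 12.5, Area = 19.96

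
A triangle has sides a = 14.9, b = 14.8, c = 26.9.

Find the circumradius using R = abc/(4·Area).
First find the area with Heron's formula.
s = (14.9 + 14.8 + 26.9)/2 = 28.3
Area = √(s(s−a)(s−b)(s−c)) = √(28.3·13.4·13.5·1.4) ≈ √7167.26 ≈ 84.6597
abc = 14.9·14.8·26.9 = 5931.988
R = abc/(4·Area) ≈ 5931.988/(4·84.6597) = 5931.988/338.639 ≈ 17.5172

R = 17.52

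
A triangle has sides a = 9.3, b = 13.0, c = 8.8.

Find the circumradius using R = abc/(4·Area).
First find the area with Heron's formula.
s = (9.3 + 13.0 + 8.8)/2 = 15.55
Area = √(s(s−a)(s−b)(s−c)) = √(15.55·6.25·2.55·6.75) ≈ √1672.84 ≈ 40.9004
abc = 9.3·13.0·8.8 = 1063.92
R = abc/(4·Area) ≈ 1063.92/(4·40.9004) = 1063.92/163.601 ≈ 6.50312

R = 6.503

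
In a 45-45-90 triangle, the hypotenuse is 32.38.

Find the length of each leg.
In a 45-45-90 triangle hypotenuse = leg·√2, so leg = hypotenuse/√2.
Leg = 32.38/√2 ≈ 32.38/1.41421 ≈ 22.8961

Each leg = 22.9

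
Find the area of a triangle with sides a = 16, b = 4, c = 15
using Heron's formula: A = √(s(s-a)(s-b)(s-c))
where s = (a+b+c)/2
s = (16 + 4 + 15)/2 = 35/2 = 17.5
s − a = 1.5, s − b = 13.5, s − c = 2.5
s(s−a)(s−b)(s−c) = 17.5·1.5·13.5·2.5 = 885.9375
Area = √885.9375 ≈ 29.7647

s = 17.5, Area = 29.76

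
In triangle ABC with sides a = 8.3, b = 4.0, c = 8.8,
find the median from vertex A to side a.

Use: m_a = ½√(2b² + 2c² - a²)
m_a = ½√(2·4.0² + 2·8.8² − 8.3²) = ½√(2·16 + 2·77.44 − 68.89) = ½√(32 + 154.88 − 68.89) = ½√117.99
√117.99 ≈ 10.8623, so m_a ≈ 5.43116

m_a = 5.431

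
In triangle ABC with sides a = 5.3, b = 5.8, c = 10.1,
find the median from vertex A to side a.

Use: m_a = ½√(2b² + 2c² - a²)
m_a = ½√(2·5.8² + 2·10.1² − 5.3²) = ½√(2·33.64 + 2·102.01 − 28.09) = ½√(67.28 + 204.02 − 28.09) = ½√243.21
√243.21 ≈ 15.5952, so m_a ≈ 7.7976

m_a = 7.798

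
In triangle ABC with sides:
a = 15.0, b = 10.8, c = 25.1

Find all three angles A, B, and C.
Law of cosines for each angle (a² = 225, b² = 116.64, c² = 630.01):
cos(A) = (b² + c² − a²)/(2bc) = (116.64 + 630.01 − 225)/(2·10.8·25.1) = 521.65/542.16 ≈ 0.96217  ⇒  A ≈ 15.8101°
cos(B) = (a² + c² − b²)/(2ac) = (225 + 630.01 − 116.64)/(2·15.0·25.1) = 738.37/753 ≈ 0.980571  ⇒  B ≈ 11.3127°
cos(C) = (a² + b² − c²)/(2ab) = (225 + 116.64 − 630.01)/(2·15.0·10.8) = -288.37/324 ≈ -0.890031  ⇒  C ≈ 152.877°
Check: A + B + C ≈ 180°

A = 15.81°, B = 11.31°, C = 152.9°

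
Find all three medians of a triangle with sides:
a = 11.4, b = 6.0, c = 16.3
Median formula: m_a = ½√(2b² + 2c² − a²) (and cyclically). a² = 129.96, b² = 36, c² = 265.69.
m_a = ½√(2·36 + 2·265.69 − 129.96) = ½√473.42 ≈ ½·21.7582 ≈ 10.8791
m_b = ½√(2·129.96 + 2·265.69 − 36) = ½√755.3 ≈ ½·27.4827 ≈ 13.7414
m_c = ½√(2·129.96 + 2·36 − 265.69) = ½√66.23 ≈ ½·8.13818 ≈ 4.06909

m_a = 10.88, m_b = 13.74, m_c = 4.069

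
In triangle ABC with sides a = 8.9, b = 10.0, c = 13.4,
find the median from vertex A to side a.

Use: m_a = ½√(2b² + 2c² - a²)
m_a = ½√(2·10.0² + 2·13.4² − 8.9²) = ½√(2·100 + 2·179.56 − 79.21) = ½√(200 + 359.12 − 79.21) = ½√479.91
√479.91 ≈ 21.9068, so m_a ≈ 10.9534

m_a = 10.95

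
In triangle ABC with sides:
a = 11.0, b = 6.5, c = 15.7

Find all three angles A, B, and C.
Law of cosines for each angle (a² = 121, b² = 42.25, c² = 246.49):
cos(A) = (b² + c² − a²)/(2bc) = (42.25 + 246.49 − 121)/(2·6.5·15.7) = 167.74/204.1 ≈ 0.821852  ⇒  A ≈ 34.7294°
cos(B) = (a² + c² − b²)/(2ac) = (121 + 246.49 − 42.25)/(2·11.0·15.7) = 325.24/345.4 ≈ 0.941633  ⇒  B ≈ 19.6724°
cos(C) = (a² + b² − c²)/(2ab) = (121 + 42.25 − 246.49)/(2·11.0·6.5) = -83.24/143 ≈ -0.582098  ⇒  C ≈ 125.598°
Check: A + B + C ≈ 180°

A = 34.73°, B = 19.67°, C = 125.6°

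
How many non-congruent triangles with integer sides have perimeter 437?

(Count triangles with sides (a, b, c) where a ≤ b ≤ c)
Let a ≤ b ≤ c with a + b + c = 437. The only binding inequality is a + b > c, i.e. 437 − c > c, so c < 437/2; and c ≥ 437/3 since c is the largest side.
So 146 ≤ c ≤ 218. For each c, b runs from ⌈(437 − c)/2⌉ up to c (then a = 437 − b − c satisfies 1 ≤ a ≤ b automatically), giving c − ⌈(437 − c)/2⌉ + 1 choices.
Summing over c: 1 + 3 + 4 + 6 + … + 108 + 109  (73 terms, c = 146, …, 218) = 4033
Check (closed form: nearest integer to p²/48 for even p, (p+3)²/48 for odd p): (437+3)²/48 = 440²/48 = 193600/48 ≈ 4033.33 → 4033

4033 triangles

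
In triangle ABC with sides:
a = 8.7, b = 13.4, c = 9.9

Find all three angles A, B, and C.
Law of cosines for each angle (a² = 75.69, b² = 179.56, c² = 98.01):
cos(A) = (b² + c² − a²)/(2bc) = (179.56 + 98.01 − 75.69)/(2·13.4·9.9) = 201.88/265.32 ≈ 0.760893  ⇒  A ≈ 40.4571°
cos(B) = (a² + c² − b²)/(2ac) = (75.69 + 98.01 − 179.56)/(2·8.7·9.9) = -5.86/172.26 ≈ -0.0340183  ⇒  B ≈ 91.9495°
cos(C) = (a² + b² − c²)/(2ab) = (75.69 + 179.56 − 98.01)/(2·8.7·13.4) = 157.24/233.16 ≈ 0.674387  ⇒  C ≈ 47.5935°
Check: A + B + C ≈ 180°

A = 40.46°, B = 91.95°, C = 47.59°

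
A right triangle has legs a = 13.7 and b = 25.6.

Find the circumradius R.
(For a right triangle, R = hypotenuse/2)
Hypotenuse c = √(a² + b²) = √(187.69 + 655.36) = √843.05 ≈ 29.0353
R = c/2 ≈ 29.0353/2 ≈ 14.5177

R = 14.52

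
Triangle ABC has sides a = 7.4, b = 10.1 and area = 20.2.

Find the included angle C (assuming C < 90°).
Area = ½·a·b·sin(C)  ⇒  sin(C) = 2·Area/(a·b) = 2·20.2/(7.4·10.1) = 40.4/74.74 ≈ 0.540541
C = arcsin(0.540541) ≈ 32.7204° (taking the acute solution since C < 90°)

C = 32.72°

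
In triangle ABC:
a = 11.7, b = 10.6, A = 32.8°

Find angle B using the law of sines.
a/sin(A) = b/sin(B)  ⇒  sin(B) = b·sin(A)/a = 10.6·sin(32.8°)/11.7
sin(32.8°) ≈ 0.541708
sin(B) ≈ 10.6·0.541708/11.7 ≈ 5.74211/11.7 ≈ 0.490778
B = arcsin(0.490778) ≈ 29.3918°
(Since b ≤ a we need B ≤ A, so the obtuse alternative 180° − 29.3918° ≈ 150.608° is rejected.)

B = 29.39°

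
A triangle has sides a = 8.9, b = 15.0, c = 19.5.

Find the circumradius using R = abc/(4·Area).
First find the area with Heron's formula.
s = (8.9 + 15.0 + 19.5)/2 = 21.7
Area = √(s(s−a)(s−b)(s−c)) = √(21.7·12.8·6.7·2.2) ≈ √4094.18 ≈ 63.9858
abc = 8.9·15.0·19.5 = 2603.25
R = abc/(4·Area) ≈ 2603.25/(4·63.9858) = 2603.25/255.943 ≈ 10.1712

R = 10.17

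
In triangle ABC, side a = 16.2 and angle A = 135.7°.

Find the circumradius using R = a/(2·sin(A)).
R = a/(2·sin(A)) = 16.2/(2·sin(135.7°))
sin(135.7°) ≈ 0.698415
R ≈ 16.2/(2·0.698415) = 16.2/1.39683 ≈ 11.5977

R = 11.6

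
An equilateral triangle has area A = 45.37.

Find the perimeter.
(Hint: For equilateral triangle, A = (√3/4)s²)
A = (√3/4)s²  ⇒  s² = 4A/√3 = 4·45.37/√3 = 181.48/1.73205 ≈ 104.778
s ≈ √104.778 ≈ 10.2361
Perimeter = 3s ≈ 3·10.2361 ≈ 30.7083

Perimeter = 30.71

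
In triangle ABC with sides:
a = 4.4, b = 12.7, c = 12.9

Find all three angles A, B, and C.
Law of cosines for each angle (a² = 19.36, b² = 161.29, c² = 166.41):
cos(A) = (b² + c² − a²)/(2bc) = (161.29 + 166.41 − 19.36)/(2·12.7·12.9) = 308.34/327.66 ≈ 0.941036  ⇒  A ≈ 19.7737°
cos(B) = (a² + c² − b²)/(2ac) = (19.36 + 166.41 − 161.29)/(2·4.4·12.9) = 24.48/113.52 ≈ 0.215645  ⇒  B ≈ 77.5466°
cos(C) = (a² + b² − c²)/(2ab) = (19.36 + 161.29 − 166.41)/(2·4.4·12.7) = 14.24/111.76 ≈ 0.127416  ⇒  C ≈ 82.6797°
Check: A + B + C ≈ 180°

A = 19.77°, B = 77.55°, C = 82.68°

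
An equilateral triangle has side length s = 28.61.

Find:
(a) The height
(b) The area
(a) The height splits the triangle into two 30-60-90 halves: h = s·√3/2 = 28.61·1.73205/2 ≈ 49.554/2 ≈ 24.777
(b) Area = (√3/4)·s² = (√3/4)·28.61² = (√3/4)·818.5321 ≈ 0.433013·818.5321 ≈ 354.435

Height = 24.78, Area = 354.4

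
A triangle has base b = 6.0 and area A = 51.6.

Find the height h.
A = ½·b·h  ⇒  h = 2A/b = 2·51.6/6.0 = 103.2/6.0 ≈ 17.2

h = 17.2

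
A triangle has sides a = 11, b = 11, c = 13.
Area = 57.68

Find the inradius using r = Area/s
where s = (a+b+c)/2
s = (11 + 11 + 13)/2 = 35/2 = 17.5
r = Area/s = 57.68/17.5 ≈ 3.296

r = 3.296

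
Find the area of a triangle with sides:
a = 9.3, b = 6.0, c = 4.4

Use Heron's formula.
s = (9.3 + 6.0 + 4.4)/2 = 19.7/2 = 9.85
s − a = 0.55, s − b = 3.85, s − c = 5.45
s(s−a)(s−b)(s−c) = 9.85·0.55·3.85·5.45 ≈ 113.673
Area = √113.673 ≈ 10.6617

Area = 10.66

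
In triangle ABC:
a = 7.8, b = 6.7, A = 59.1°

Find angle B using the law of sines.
a/sin(A) = b/sin(B)  ⇒  sin(B) = b·sin(A)/a = 6.7·sin(59.1°)/7.8
sin(59.1°) ≈ 0.858065
sin(B) ≈ 6.7·0.858065/7.8 ≈ 5.74903/7.8 ≈ 0.737056
B = arcsin(0.737056) ≈ 47.4812°
(Since b ≤ a we need B ≤ A, so the obtuse alternative 180° − 47.4812° ≈ 132.519° is rejected.)

B = 47.48°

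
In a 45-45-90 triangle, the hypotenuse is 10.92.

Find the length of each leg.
In a 45-45-90 triangle hypotenuse = leg·√2, so leg = hypotenuse/√2.
Leg = 10.92/√2 ≈ 10.92/1.41421 ≈ 7.72161

Each leg = 7.722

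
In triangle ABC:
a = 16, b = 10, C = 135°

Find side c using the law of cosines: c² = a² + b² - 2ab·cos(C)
c² = 16² + 10² − 2·16·10·cos(135°)
cos(135°) ≈ -0.707107
c² ≈ 256 + 100 − 320·(-0.707107) ≈ 356 + 226.274 ≈ 582.274
c ≈ √582.274 ≈ 24.1304

c = 24.13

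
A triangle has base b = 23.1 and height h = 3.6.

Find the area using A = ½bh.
A = ½·b·h = ½·23.1·3.6 = ½·83.16 = 41.58

Area = 41.58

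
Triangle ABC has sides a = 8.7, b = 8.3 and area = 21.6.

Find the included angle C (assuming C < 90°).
Area = ½·a·b·sin(C)  ⇒  sin(C) = 2·Area/(a·b) = 2·21.6/(8.7·8.3) = 43.2/72.21 ≈ 0.598255
C = arcsin(0.598255) ≈ 36.745° (taking the acute solution since C < 90°)

C = 36.75°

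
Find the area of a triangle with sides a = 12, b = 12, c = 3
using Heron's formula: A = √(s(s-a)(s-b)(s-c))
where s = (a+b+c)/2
s = (12 + 12 + 3)/2 = 27/2 = 13.5
s − a = 1.5, s − b = 1.5, s − c = 10.5
s(s−a)(s−b)(s−c) = 13.5·1.5·1.5·10.5 = 318.9375
Area = √318.9375 ≈ 17.8588

s = 13.5, Area = 17.86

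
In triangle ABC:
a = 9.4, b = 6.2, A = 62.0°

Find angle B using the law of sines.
a/sin(A) = b/sin(B)  ⇒  sin(B) = b·sin(A)/a = 6.2·sin(62.0°)/9.4
sin(62.0°) ≈ 0.882948
sin(B) ≈ 6.2·0.882948/9.4 ≈ 5.47428/9.4 ≈ 0.58237
B = arcsin(0.58237) ≈ 35.6174°
(Since b ≤ a we need B ≤ A, so the obtuse alternative 180° − 35.6174° ≈ 144.383° is rejected.)

B = 35.62°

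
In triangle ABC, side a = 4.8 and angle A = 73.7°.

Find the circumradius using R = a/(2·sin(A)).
R = a/(2·sin(A)) = 4.8/(2·sin(73.7°))
sin(73.7°) ≈ 0.959805
R ≈ 4.8/(2·0.959805) = 4.8/1.91961 ≈ 2.50051

R = 2.501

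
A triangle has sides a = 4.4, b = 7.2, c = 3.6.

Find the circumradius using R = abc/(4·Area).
First find the area with Heron's formula.
s = (4.4 + 7.2 + 3.6)/2 = 7.6
Area = √(s(s−a)(s−b)(s−c)) = √(7.6·3.2·0.4·4) ≈ √38.912 ≈ 6.23795
abc = 4.4·7.2·3.6 = 114.048
R = abc/(4·Area) ≈ 114.048/(4·6.23795) = 114.048/24.9518 ≈ 4.57073

R = 4.571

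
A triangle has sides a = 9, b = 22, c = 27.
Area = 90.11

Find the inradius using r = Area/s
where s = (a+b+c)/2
s = (9 + 22 + 27)/2 = 58/2 = 29
r = Area/s = 90.11/29 ≈ 3.10724

r = 3.107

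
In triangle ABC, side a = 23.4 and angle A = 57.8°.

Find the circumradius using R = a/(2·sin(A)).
R = a/(2·sin(A)) = 23.4/(2·sin(57.8°))
sin(57.8°) ≈ 0.846193
R ≈ 23.4/(2·0.846193) = 23.4/1.69239 ≈ 13.8266

R = 13.83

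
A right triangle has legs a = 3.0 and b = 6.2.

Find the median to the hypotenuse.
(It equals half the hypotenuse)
Hypotenuse c = √(a² + b²) = √(9 + 38.44) = √47.44 ≈ 6.88767
Median to hypotenuse = c/2 ≈ 6.88767/2 ≈ 3.44384

Median = 3.444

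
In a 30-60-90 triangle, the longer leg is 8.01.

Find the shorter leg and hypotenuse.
In a 30-60-90 triangle the sides are in ratio 1 : √3 : 2, so short leg = long leg/√3 and hypotenuse = 2·(short leg).
Short leg = 8.01/√3 ≈ 8.01/1.73205 ≈ 4.62458
Hypotenuse = 2·4.62458 ≈ 9.24915

Short leg = 4.625, Hypotenuse = 9.249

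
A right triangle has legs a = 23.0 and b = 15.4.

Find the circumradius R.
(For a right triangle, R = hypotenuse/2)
Hypotenuse c = √(a² + b²) = √(529 + 237.16) = √766.16 ≈ 27.6796
R = c/2 ≈ 27.6796/2 ≈ 13.8398

R = 13.84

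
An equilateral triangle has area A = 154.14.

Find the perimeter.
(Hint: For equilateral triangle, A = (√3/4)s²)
A = (√3/4)s²  ⇒  s² = 4A/√3 = 4·154.14/√3 = 616.56/1.73205 ≈ 355.971
s ≈ √355.971 ≈ 18.8672
Perimeter = 3s ≈ 3·18.8672 ≈ 56.6016

Perimeter = 56.6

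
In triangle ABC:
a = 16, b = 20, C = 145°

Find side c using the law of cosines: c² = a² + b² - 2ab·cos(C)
c² = 16² + 20² − 2·16·20·cos(145°)
cos(145°) ≈ -0.819152
c² ≈ 256 + 400 − 640·(-0.819152) ≈ 656 + 524.257 ≈ 1180.26
c ≈ √1180.26 ≈ 34.3549

c = 34.35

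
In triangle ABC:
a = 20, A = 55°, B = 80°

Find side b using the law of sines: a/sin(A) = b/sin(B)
a/sin(A) = b/sin(B)  ⇒  b = a·sin(B)/sin(A) = 20·sin(80°)/sin(55°)
sin(80°) ≈ 0.984808, sin(55°) ≈ 0.819152
b ≈ 20·0.984808/0.819152 ≈ 19.6962/0.819152 ≈ 24.0446

b = 24.04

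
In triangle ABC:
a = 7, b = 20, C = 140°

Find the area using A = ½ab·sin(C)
A = ½·a·b·sin(C) = ½·7·20·sin(140°)
sin(140°) ≈ 0.642788
A ≈ ½·140·0.642788 = 70·0.642788 ≈ 44.9951

Area = 45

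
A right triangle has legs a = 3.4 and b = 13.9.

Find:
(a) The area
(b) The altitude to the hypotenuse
(a) The legs are perpendicular, so Area = ½·a·b = ½·3.4·13.9 = ½·47.26 = 23.63
(b) Hypotenuse c = √(a² + b²) = √(11.56 + 193.21) = √204.77 ≈ 14.3098
    Area = ½·c·h_c  ⇒  h_c = 2·Area/c = 47.26/14.3098 ≈ 3.30263

Area = 23.63, h_c = 3.303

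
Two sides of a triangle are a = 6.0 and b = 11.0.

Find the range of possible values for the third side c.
Triangle inequality: |a − b| < c < a + b
|a − b| = |6.0 − 11.0| = 5
a + b = 6.0 + 11.0 = 17

5 < c < 17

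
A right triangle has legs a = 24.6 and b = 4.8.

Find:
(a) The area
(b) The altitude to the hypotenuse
(a) The legs are perpendicular, so Area = ½·a·b = ½·24.6·4.8 = ½·118.08 = 59.04
(b) Hypotenuse c = √(a² + b²) = √(605.16 + 23.04) = √628.2 ≈ 25.0639
    Area = ½·c·h_c  ⇒  h_c = 2·Area/c = 118.08/25.0639 ≈ 4.71115

Area = 59.04, h_c = 4.711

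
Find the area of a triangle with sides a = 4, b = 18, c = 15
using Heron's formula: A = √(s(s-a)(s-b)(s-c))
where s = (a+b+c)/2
s = (4 + 18 + 15)/2 = 37/2 = 18.5
s − a = 14.5, s − b = 0.5, s − c = 3.5
s(s−a)(s−b)(s−c) = 18.5·14.5·0.5·3.5 = 469.4375
Area = √469.4375 ≈ 21.6665

s = 18.5, Area = 21.67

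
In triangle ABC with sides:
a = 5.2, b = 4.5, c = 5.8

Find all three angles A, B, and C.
Law of cosines for each angle (a² = 27.04, b² = 20.25, c² = 33.64):
cos(A) = (b² + c² − a²)/(2bc) = (20.25 + 33.64 − 27.04)/(2·4.5·5.8) = 26.85/52.2 ≈ 0.514368  ⇒  A ≈ 59.0448°
cos(B) = (a² + c² − b²)/(2ac) = (27.04 + 33.64 − 20.25)/(2·5.2·5.8) = 40.43/60.32 ≈ 0.670259  ⇒  B ≈ 47.913°
cos(C) = (a² + b² − c²)/(2ab) = (27.04 + 20.25 − 33.64)/(2·5.2·4.5) = 13.65/46.8 ≈ 0.291667  ⇒  C ≈ 73.0422°
Check: A + B + C ≈ 180°

A = 59.04°, B = 47.91°, C = 73.04°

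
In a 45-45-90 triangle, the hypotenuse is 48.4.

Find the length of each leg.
In a 45-45-90 triangle hypotenuse = leg·√2, so leg = hypotenuse/√2.
Leg = 48.4/√2 ≈ 48.4/1.41421 ≈ 34.224

Each leg = 34.22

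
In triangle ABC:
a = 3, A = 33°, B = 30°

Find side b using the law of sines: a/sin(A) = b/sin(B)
a/sin(A) = b/sin(B)  ⇒  b = a·sin(B)/sin(A) = 3·sin(30°)/sin(33°)
sin(30°) ≈ 0.5, sin(33°) ≈ 0.544639
b ≈ 3·0.5/0.544639 ≈ 1.5/0.544639 ≈ 2.75412

b = 2.754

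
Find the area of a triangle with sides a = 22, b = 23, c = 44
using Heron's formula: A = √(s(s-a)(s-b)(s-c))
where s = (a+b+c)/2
s = (22 + 23 + 44)/2 = 89/2 = 44.5
s − a = 22.5, s − b = 21.5, s − c = 0.5
s(s−a)(s−b)(s−c) = 44.5·22.5·21.5·0.5 = 10763.4375
Area = √10763.4375 ≈ 103.747

s = 44.5, Area = 103.7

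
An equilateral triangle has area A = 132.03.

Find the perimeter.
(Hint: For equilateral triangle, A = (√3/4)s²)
A = (√3/4)s²  ⇒  s² = 4A/√3 = 4·132.03/√3 = 528.12/1.73205 ≈ 304.91
s ≈ √304.91 ≈ 17.4617
Perimeter = 3s ≈ 3·17.4617 ≈ 52.385

Perimeter = 52.39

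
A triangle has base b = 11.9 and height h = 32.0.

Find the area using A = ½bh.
A = ½·b·h = ½·11.9·32.0 = ½·380.8 = 190.4

Area = 190.4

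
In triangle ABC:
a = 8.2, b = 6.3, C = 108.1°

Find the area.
Two sides and the included angle (SAS): A = ½·a·b·sin(C) = ½·8.2·6.3·sin(108.1°)
sin(108.1°) ≈ 0.950516
A ≈ ½·51.66·0.950516 = 25.83·0.950516 ≈ 24.5518

Area = 24.55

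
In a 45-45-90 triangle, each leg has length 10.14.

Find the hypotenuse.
In a 45-45-90 triangle the sides are in ratio 1 : 1 : √2, so hypotenuse = leg·√2.
Hypotenuse = 10.14·√2 ≈ 10.14·1.41421 ≈ 14.3401

Hypotenuse = 10.14√2 = 14.34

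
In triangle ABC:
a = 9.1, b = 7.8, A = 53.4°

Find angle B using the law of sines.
a/sin(A) = b/sin(B)  ⇒  sin(B) = b·sin(A)/a = 7.8·sin(53.4°)/9.1
sin(53.4°) ≈ 0.802817
sin(B) ≈ 7.8·0.802817/9.1 ≈ 6.26198/9.1 ≈ 0.688129
B = arcsin(0.688129) ≈ 43.4822°
(Since b ≤ a we need B ≤ A, so the obtuse alternative 180° − 43.4822° ≈ 136.518° is rejected.)

B = 43.48°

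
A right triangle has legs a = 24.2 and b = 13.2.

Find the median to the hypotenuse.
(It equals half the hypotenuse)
Hypotenuse c = √(a² + b²) = √(585.64 + 174.24) = √759.88 ≈ 27.5659
Median to hypotenuse = c/2 ≈ 27.5659/2 ≈ 13.783

Median = 13.78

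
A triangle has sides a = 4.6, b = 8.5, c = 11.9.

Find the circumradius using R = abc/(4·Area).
First find the area with Heron's formula.
s = (4.6 + 8.5 + 11.9)/2 = 12.5
Area = √(s(s−a)(s−b)(s−c)) = √(12.5·7.9·4·0.6) ≈ √237 ≈ 15.3948
abc = 4.6·8.5·11.9 = 465.29
R = abc/(4·Area) ≈ 465.29/(4·15.3948) = 465.29/61.5792 ≈ 7.55596

R = 7.556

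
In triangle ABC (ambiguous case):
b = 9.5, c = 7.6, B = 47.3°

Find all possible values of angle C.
b/sin(B) = c/sin(C)  ⇒  sin(C) = c·sin(B)/b = 7.6·sin(47.3°)/9.5
sin(47.3°) ≈ 0.734915
sin(C) ≈ 7.6·0.734915/9.5 ≈ 5.58535/9.5 ≈ 0.587932
Candidate 1: C₁ = arcsin(0.587932) ≈ 36.0104°  →  A = 180° − 47.3° − 36.0104° ≈ 96.6896° > 0, valid
Candidate 2: C₂ = 180° − C₁ ≈ 143.99°  →  A = 180° − 47.3° − 143.99° ≈ -11.2896° ≤ 0, not a valid triangle

C = 36.01° (one solution)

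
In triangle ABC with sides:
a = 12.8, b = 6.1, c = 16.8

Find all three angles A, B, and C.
Law of cosines for each angle (a² = 163.84, b² = 37.21, c² = 282.24):
cos(A) = (b² + c² − a²)/(2bc) = (37.21 + 282.24 − 163.84)/(2·6.1·16.8) = 155.61/204.96 ≈ 0.759221  ⇒  A ≈ 40.6044°
cos(B) = (a² + c² − b²)/(2ac) = (163.84 + 282.24 − 37.21)/(2·12.8·16.8) = 408.87/430.08 ≈ 0.950684  ⇒  B ≈ 18.069°
cos(C) = (a² + b² − c²)/(2ab) = (163.84 + 37.21 − 282.24)/(2·12.8·6.1) = -81.19/156.16 ≈ -0.519915  ⇒  C ≈ 121.327°
Check: A + B + C ≈ 180°

A = 40.6°, B = 18.07°, C = 121.3°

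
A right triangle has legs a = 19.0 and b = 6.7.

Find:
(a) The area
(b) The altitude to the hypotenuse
(a) The legs are perpendicular, so Area = ½·a·b = ½·19.0·6.7 = ½·127.3 = 63.65
(b) Hypotenuse c = √(a² + b²) = √(361 + 44.89) = √405.89 ≈ 20.1467
    Area = ½·c·h_c  ⇒  h_c = 2·Area/c = 127.3/20.1467 ≈ 6.31865

Area = 63.65, h_c = 6.319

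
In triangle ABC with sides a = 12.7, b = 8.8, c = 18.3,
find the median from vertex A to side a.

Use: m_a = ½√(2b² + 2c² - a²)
m_a = ½√(2·8.8² + 2·18.3² − 12.7²) = ½√(2·77.44 + 2·334.89 − 161.29) = ½√(154.88 + 669.78 − 161.29) = ½√663.37
√663.37 ≈ 25.756, so m_a ≈ 12.878

m_a = 12.88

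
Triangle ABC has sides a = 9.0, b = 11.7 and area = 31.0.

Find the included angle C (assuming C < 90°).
Area = ½·a·b·sin(C)  ⇒  sin(C) = 2·Area/(a·b) = 2·31.0/(9.0·11.7) = 62/105.3 ≈ 0.588794
C = arcsin(0.588794) ≈ 36.0715° (taking the acute solution since C < 90°)

C = 36.07°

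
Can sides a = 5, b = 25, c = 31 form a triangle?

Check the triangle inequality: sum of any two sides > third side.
a + b vs c: 5 + 25 = 30 ≤ 31  ✗
a + c vs b: 5 + 31 = 36 > 25  ✓
b + c vs a: 25 + 31 = 56 > 5  ✓

No: 5 + 25 = 30 is not > 31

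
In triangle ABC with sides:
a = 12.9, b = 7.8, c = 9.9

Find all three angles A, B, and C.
Law of cosines for each angle (a² = 166.41, b² = 60.84, c² = 98.01):
cos(A) = (b² + c² − a²)/(2bc) = (60.84 + 98.01 − 166.41)/(2·7.8·9.9) = -7.56/154.44 ≈ -0.048951  ⇒  A ≈ 92.8058°
cos(B) = (a² + c² − b²)/(2ac) = (166.41 + 98.01 − 60.84)/(2·12.9·9.9) = 203.58/255.42 ≈ 0.79704  ⇒  B ≈ 37.1516°
cos(C) = (a² + b² − c²)/(2ab) = (166.41 + 60.84 − 98.01)/(2·12.9·7.8) = 129.24/201.24 ≈ 0.642218  ⇒  C ≈ 50.0426°
Check: A + B + C ≈ 180°

A = 92.81°, B = 37.15°, C = 50.04°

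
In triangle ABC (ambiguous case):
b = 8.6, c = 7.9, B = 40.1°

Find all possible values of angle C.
b/sin(B) = c/sin(C)  ⇒  sin(C) = c·sin(B)/b = 7.9·sin(40.1°)/8.6
sin(40.1°) ≈ 0.644124
sin(C) ≈ 7.9·0.644124/8.6 ≈ 5.08858/8.6 ≈ 0.591695
Candidate 1: C₁ = arcsin(0.591695) ≈ 36.2774°  →  A = 180° − 40.1° − 36.2774° ≈ 103.623° > 0, valid
Candidate 2: C₂ = 180° − C₁ ≈ 143.723°  →  A = 180° − 40.1° − 143.723° ≈ -3.8226° ≤ 0, not a valid triangle

C = 36.28° (one solution)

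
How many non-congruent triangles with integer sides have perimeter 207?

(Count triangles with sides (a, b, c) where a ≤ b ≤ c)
Let a ≤ b ≤ c with a + b + c = 207. The only binding inequality is a + b > c, i.e. 207 − c > c, so c < 207/2; and c ≥ 207/3 since c is the largest side.
So 69 ≤ c ≤ 103. For each c, b runs from ⌈(207 − c)/2⌉ up to c (then a = 207 − b − c satisfies 1 ≤ a ≤ b automatically), giving c − ⌈(207 − c)/2⌉ + 1 choices.
Summing over c: 1 + 2 + 4 + 5 + … + 50 + 52  (35 terms, c = 69, …, 103) = 919
Check (closed form: nearest integer to p²/48 for even p, (p+3)²/48 for odd p): (207+3)²/48 = 210²/48 = 44100/48 ≈ 918.75 → 919

919 triangles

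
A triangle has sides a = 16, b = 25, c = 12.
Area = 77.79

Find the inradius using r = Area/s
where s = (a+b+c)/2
s = (16 + 25 + 12)/2 = 53/2 = 26.5
r = Area/s = 77.79/26.5 ≈ 2.93547

r = 2.935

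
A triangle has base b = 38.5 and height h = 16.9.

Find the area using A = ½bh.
A = ½·b·h = ½·38.5·16.9 = ½·650.65 = 325.325

Area = 325.325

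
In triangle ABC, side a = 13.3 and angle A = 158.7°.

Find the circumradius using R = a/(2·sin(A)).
R = a/(2·sin(A)) = 13.3/(2·sin(158.7°))
sin(158.7°) ≈ 0.363251
R ≈ 13.3/(2·0.363251) = 13.3/0.726502 ≈ 18.3069

R = 18.31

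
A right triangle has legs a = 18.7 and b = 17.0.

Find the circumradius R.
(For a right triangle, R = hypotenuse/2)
Hypotenuse c = √(a² + b²) = √(349.69 + 289) = √638.69 ≈ 25.2723
R = c/2 ≈ 25.2723/2 ≈ 12.6362

R = 12.64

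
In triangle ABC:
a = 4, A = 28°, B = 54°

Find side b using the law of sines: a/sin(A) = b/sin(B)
a/sin(A) = b/sin(B)  ⇒  b = a·sin(B)/sin(A) = 4·sin(54°)/sin(28°)
sin(54°) ≈ 0.809017, sin(28°) ≈ 0.469472
b ≈ 4·0.809017/0.469472 ≈ 3.23607/0.469472 ≈ 6.893

b = 6.893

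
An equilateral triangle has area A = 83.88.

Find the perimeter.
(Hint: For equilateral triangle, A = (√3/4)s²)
A = (√3/4)s²  ⇒  s² = 4A/√3 = 4·83.88/√3 = 335.52/1.73205 ≈ 193.713
s ≈ √193.713 ≈ 13.9181
Perimeter = 3s ≈ 3·13.9181 ≈ 41.7542

Perimeter = 41.75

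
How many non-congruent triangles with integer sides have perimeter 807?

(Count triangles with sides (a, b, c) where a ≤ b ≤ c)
Let a ≤ b ≤ c with a + b + c = 807. The only binding inequality is a + b > c, i.e. 807 − c > c, so c < 807/2; and c ≥ 807/3 since c is the largest side.
So 269 ≤ c ≤ 403. For each c, b runs from ⌈(807 − c)/2⌉ up to c (then a = 807 − b − c satisfies 1 ≤ a ≤ b automatically), giving c − ⌈(807 − c)/2⌉ + 1 choices.
Summing over c: 1 + 2 + 4 + 5 + … + 200 + 202  (135 terms, c = 269, …, 403) = 13669
Check (closed form: nearest integer to p²/48 for even p, (p+3)²/48 for odd p): (807+3)²/48 = 810²/48 = 656100/48 ≈ 13668.75 → 13669

13669 triangles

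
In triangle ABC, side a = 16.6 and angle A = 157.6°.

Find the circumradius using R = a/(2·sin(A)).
R = a/(2·sin(A)) = 16.6/(2·sin(157.6°))
sin(157.6°) ≈ 0.38107
R ≈ 16.6/(2·0.38107) = 16.6/0.762141 ≈ 21.7808

R = 21.78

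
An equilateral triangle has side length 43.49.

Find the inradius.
r = Area/s with s the semi-perimeter.
Area = (√3/4)·43.49² = (√3/4)·1891.3801 ≈ 0.433013·1891.3801 ≈ 818.992
s = 3·43.49/2 = 65.235
r ≈ 818.992/65.235 ≈ 12.5545
(Equivalently r = side/(2√3) = 43.49/3.4641 ≈ 12.5545.)

r = 12.55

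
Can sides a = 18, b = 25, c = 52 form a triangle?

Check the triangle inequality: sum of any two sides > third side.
a + b vs c: 18 + 25 = 43 ≤ 52  ✗
a + c vs b: 18 + 52 = 70 > 25  ✓
b + c vs a: 25 + 52 = 77 > 18  ✓

No: 18 + 25 = 43 is not > 52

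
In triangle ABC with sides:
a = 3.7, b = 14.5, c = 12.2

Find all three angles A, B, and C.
Law of cosines for each angle (a² = 13.69, b² = 210.25, c² = 148.84):
cos(A) = (b² + c² − a²)/(2bc) = (210.25 + 148.84 − 13.69)/(2·14.5·12.2) = 345.4/353.8 ≈ 0.976258  ⇒  A ≈ 12.5101°
cos(B) = (a² + c² − b²)/(2ac) = (13.69 + 148.84 − 210.25)/(2·3.7·12.2) = -47.72/90.28 ≈ -0.528578  ⇒  B ≈ 121.909°
cos(C) = (a² + b² − c²)/(2ab) = (13.69 + 210.25 − 148.84)/(2·3.7·14.5) = 75.1/107.3 ≈ 0.699907  ⇒  C ≈ 45.5805°
Check: A + B + C ≈ 180°

A = 12.51°, B = 121.9°, C = 45.58°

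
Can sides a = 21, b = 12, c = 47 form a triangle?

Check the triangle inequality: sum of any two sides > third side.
a + b vs c: 21 + 12 = 33 ≤ 47  ✗
a + c vs b: 21 + 47 = 68 > 12  ✓
b + c vs a: 12 + 47 = 59 > 21  ✓

No: 21 + 12 = 33 is not > 47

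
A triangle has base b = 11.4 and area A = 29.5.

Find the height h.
A = ½·b·h  ⇒  h = 2A/b = 2·29.5/11.4 = 59/11.4 ≈ 5.17544

h = 5.175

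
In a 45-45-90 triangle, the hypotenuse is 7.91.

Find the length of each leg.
In a 45-45-90 triangle hypotenuse = leg·√2, so leg = hypotenuse/√2.
Leg = 7.91/√2 ≈ 7.91/1.41421 ≈ 5.59321

Each leg = 5.593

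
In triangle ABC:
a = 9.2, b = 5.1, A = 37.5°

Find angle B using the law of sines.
a/sin(A) = b/sin(B)  ⇒  sin(B) = b·sin(A)/a = 5.1·sin(37.5°)/9.2
sin(37.5°) ≈ 0.608761
sin(B) ≈ 5.1·0.608761/9.2 ≈ 3.10468/9.2 ≈ 0.337466
B = arcsin(0.337466) ≈ 19.7225°
(Since b ≤ a we need B ≤ A, so the obtuse alternative 180° − 19.7225° ≈ 160.277° is rejected.)

B = 19.72°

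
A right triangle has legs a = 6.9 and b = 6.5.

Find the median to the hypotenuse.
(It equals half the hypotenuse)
Hypotenuse c = √(a² + b²) = √(47.61 + 42.25) = √89.86 ≈ 9.47945
Median to hypotenuse = c/2 ≈ 9.47945/2 ≈ 4.73973

Median = 4.74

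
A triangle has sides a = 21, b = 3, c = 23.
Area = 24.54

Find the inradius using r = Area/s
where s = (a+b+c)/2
s = (21 + 3 + 23)/2 = 47/2 = 23.5
r = Area/s = 24.54/23.5 ≈ 1.04426

r = 1.044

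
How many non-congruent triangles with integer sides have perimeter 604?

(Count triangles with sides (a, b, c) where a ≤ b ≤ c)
Let a ≤ b ≤ c with a + b + c = 604. The only binding inequality is a + b > c, i.e. 604 − c > c, so c < 604/2; and c ≥ 604/3 since c is the largest side.
So 202 ≤ c ≤ 301. For each c, b runs from ⌈(604 − c)/2⌉ up to c (then a = 604 − b − c satisfies 1 ≤ a ≤ b automatically), giving c − ⌈(604 − c)/2⌉ + 1 choices.
Summing over c: 2 + 3 + 5 + 6 + … + 149 + 150  (100 terms, c = 202, …, 301) = 7600
Check (closed form: nearest integer to p²/48 for even p, (p+3)²/48 for odd p): 604²/48 = 364816/48 ≈ 7600.33 → 7600

7600 triangles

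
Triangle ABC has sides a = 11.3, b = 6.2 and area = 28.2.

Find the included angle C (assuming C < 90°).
Area = ½·a·b·sin(C)  ⇒  sin(C) = 2·Area/(a·b) = 2·28.2/(11.3·6.2) = 56.4/70.06 ≈ 0.805024
C = arcsin(0.805024) ≈ 53.6126° (taking the acute solution since C < 90°)

C = 53.61°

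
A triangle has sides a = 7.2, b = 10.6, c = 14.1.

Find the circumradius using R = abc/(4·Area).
First find the area with Heron's formula.
s = (7.2 + 10.6 + 14.1)/2 = 15.95
Area = √(s(s−a)(s−b)(s−c)) = √(15.95·8.75·5.35·1.85) ≈ √1381.32 ≈ 37.1661
abc = 7.2·10.6·14.1 = 1076.112
R = abc/(4·Area) ≈ 1076.112/(4·37.1661) = 1076.112/148.664 ≈ 7.23853

R = 7.239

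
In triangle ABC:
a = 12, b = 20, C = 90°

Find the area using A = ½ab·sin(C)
A = ½·a·b·sin(C) = ½·12·20·sin(90°)
sin(90°) ≈ 1
A ≈ ½·240·1 = 120·1 ≈ 120

Area = 120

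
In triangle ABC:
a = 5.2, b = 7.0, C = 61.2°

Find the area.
Two sides and the included angle (SAS): A = ½·a·b·sin(C) = ½·5.2·7.0·sin(61.2°)
sin(61.2°) ≈ 0.876307
A ≈ ½·36.4·0.876307 = 18.2·0.876307 ≈ 15.9488

Area = 15.95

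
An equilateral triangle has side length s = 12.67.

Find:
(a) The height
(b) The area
(a) The height splits the triangle into two 30-60-90 halves: h = s·√3/2 = 12.67·1.73205/2 ≈ 21.9451/2 ≈ 10.9725
(b) Area = (√3/4)·s² = (√3/4)·12.67² = (√3/4)·160.5289 ≈ 0.433013·160.5289 ≈ 69.5111

Height = 10.97, Area = 69.51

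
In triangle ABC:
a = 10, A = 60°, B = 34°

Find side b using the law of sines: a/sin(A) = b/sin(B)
a/sin(A) = b/sin(B)  ⇒  b = a·sin(B)/sin(A) = 10·sin(34°)/sin(60°)
sin(34°) ≈ 0.559193, sin(60°) ≈ 0.866025
b ≈ 10·0.559193/0.866025 ≈ 5.59193/0.866025 ≈ 6.457

b = 6.457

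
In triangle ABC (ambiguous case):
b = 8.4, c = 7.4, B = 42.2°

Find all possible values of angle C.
b/sin(B) = c/sin(C)  ⇒  sin(C) = c·sin(B)/b = 7.4·sin(42.2°)/8.4
sin(42.2°) ≈ 0.671721
sin(C) ≈ 7.4·0.671721/8.4 ≈ 4.97073/8.4 ≈ 0.591754
Candidate 1: C₁ = arcsin(0.591754) ≈ 36.2816°  →  A = 180° − 42.2° − 36.2816° ≈ 101.518° > 0, valid
Candidate 2: C₂ = 180° − C₁ ≈ 143.718°  →  A = 180° − 42.2° − 143.718° ≈ -5.9184° ≤ 0, not a valid triangle

C = 36.28° (one solution)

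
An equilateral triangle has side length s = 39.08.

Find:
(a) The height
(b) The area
(a) The height splits the triangle into two 30-60-90 halves: h = s·√3/2 = 39.08·1.73205/2 ≈ 67.6885/2 ≈ 33.8443
(b) Area = (√3/4)·s² = (√3/4)·39.08² = (√3/4)·1527.2464 ≈ 0.433013·1527.2464 ≈ 661.317

Height = 33.84, Area = 661.3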